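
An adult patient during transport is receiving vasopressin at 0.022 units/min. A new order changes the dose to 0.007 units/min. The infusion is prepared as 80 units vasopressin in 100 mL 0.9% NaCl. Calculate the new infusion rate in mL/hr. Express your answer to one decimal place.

0.007 units/min × 60 min/hr = 0.42 units/hr
Concentration = 80 units ÷ 100 mL = 0.8 units/mL
Rate = 0.42 units/hr ÷ 0.8 units/mL = 0.525 mL/hr

0.5 mL/hr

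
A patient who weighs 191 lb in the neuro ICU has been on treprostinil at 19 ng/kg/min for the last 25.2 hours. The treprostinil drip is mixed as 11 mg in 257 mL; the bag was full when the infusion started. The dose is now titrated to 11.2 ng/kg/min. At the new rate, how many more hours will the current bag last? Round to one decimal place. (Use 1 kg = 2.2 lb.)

Initial rate:
Weight = 191 lb ÷ 2.2 lb/kg = 86.81818 kg
Dose = 19 ng/kg/min × 86.81818 kg = 1649.545 ng/min
1649.545 ng/min × 60 min/hr = 98972.73 ng/hr
Concentration = 11 mg ÷ 257 mL = 0.04280156 mg/mL = 42801.56 ng/mL
Rate = 98972.73 ng/hr ÷ 42801.56 ng/mL = 2.312363 mL/hr
Volume infused so far = 2.312363 mL/hr × 25.2 hr = 58.27154 mL
Volume remaining = 257 − 58.27154 = 198.7285 mL
New rate:
Dose = 11.2 ng/kg/min × 86.81818 kg = 972.3636 ng/min
972.3636 ng/min × 60 min/hr = 58341.82 ng/hr
Rate = 58341.82 ng/hr ÷ 42801.56 ng/mL = 1.363077 mL/hr
Time remaining = 198.7285 mL ÷ 1.363077 mL/hr = 145.794 hr

145.8 hours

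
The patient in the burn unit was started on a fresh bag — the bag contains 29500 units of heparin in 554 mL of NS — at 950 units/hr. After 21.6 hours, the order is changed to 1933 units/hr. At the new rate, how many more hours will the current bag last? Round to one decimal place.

Initial rate:
Concentration = 29500 units ÷ 554 mL = 53.2491 units/mL
Rate = 950 units/hr ÷ 53.2491 units/mL = 17.84068 mL/hr
Volume infused so far = 17.84068 mL/hr × 21.6 hr = 385.3586 mL
Volume remaining = 554 − 385.3586 = 168.6414 mL
New rate:
Rate = 1933 units/hr ÷ 53.2491 units/mL = 36.30108 mL/hr
Time remaining = 168.6414 mL ÷ 36.30108 mL/hr = 4.645629 hr

4.6 hours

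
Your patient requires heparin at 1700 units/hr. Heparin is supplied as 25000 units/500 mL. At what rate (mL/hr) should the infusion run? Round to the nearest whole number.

Concentration = 25000 units ÷ 500 mL = 50 units/mL
Rate = 1700 units/hr ÷ 50 units/mL = 34 mL/hr

34 mL/hr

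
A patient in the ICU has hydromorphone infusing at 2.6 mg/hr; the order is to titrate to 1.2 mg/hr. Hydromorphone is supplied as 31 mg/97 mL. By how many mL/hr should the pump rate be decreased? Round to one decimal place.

At the current dose:
Concentration = 31 mg ÷ 97 mL = 0.3195876 mg/mL
Rate = 2.6 mg/hr ÷ 0.3195876 mg/mL = 8.135484 mL/hr
At the new dose:
Rate = 1.2 mg/hr ÷ 0.3195876 mg/mL = 3.754839 mL/hr
Change = 3.754839 − 8.135484 = -4.380645 mL/hr → 4.380645 mL/hr decrease

4.4 mL/hr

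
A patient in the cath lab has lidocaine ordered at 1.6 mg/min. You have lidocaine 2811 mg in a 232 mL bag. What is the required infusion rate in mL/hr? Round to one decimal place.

7.9 mL/hr

1.6 mg/min × 60 min/hr = 96 mg/hr
Concentration = 2811 mg ÷ 232 mL = 12.11638 mg/mL
Rate = 96 mg/hr ÷ 12.11638 mg/mL = 7.923159 mL/hr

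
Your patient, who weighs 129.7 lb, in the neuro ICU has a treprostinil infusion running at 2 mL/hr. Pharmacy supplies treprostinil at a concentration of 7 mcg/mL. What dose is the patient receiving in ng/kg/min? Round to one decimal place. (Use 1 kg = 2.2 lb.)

4.0 ng/kg/min

Weight = 129.7 lb ÷ 2.2 lb/kg = 58.95455 kg
Concentration = 7 mcg/mL = 7000 ng/mL
Drug rate = 2 mL/hr × 7000 ng/mL = 14000 ng/hr
14000 ng/hr ÷ 60 min/hr = 233.3333 ng/min
233.3333 ng/min ÷ 58.95455 kg = 3.957851 ng/kg/min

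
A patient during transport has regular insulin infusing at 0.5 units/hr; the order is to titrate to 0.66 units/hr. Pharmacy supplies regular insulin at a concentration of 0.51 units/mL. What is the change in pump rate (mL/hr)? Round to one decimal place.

At the current dose:
Rate = 0.5 units/hr ÷ 0.51 units/mL = 0.9803922 mL/hr
At the new dose:
Rate = 0.66 units/hr ÷ 0.51 units/mL = 1.294118 mL/hr
Change = 1.294118 − 0.9803922 = 0.3137255 mL/hr → 0.3137255 mL/hr increase

0.3 mL/hr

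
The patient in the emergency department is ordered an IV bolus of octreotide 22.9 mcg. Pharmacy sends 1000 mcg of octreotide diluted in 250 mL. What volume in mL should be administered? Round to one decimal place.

Concentration = 1000 mcg ÷ 250 mL = 4 mcg/mL
Volume = 22.9 mcg ÷ 4 mcg/mL = 5.725 mL

5.7 mL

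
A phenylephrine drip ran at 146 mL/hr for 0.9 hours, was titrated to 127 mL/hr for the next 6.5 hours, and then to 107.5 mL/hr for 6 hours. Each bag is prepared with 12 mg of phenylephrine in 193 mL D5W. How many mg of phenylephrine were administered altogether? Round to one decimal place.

Concentration = 12 mg ÷ 193 mL = 0.06217617 mg/mL
Stage 1: 146 mL/hr × 0.9 hr = 131.4 mL → 131.4 mL × 0.06217617 mg/mL = 8.169948 mg
Stage 2: 127 mL/hr × 6.5 hr = 825.5 mL → 825.5 mL × 0.06217617 mg/mL = 51.32642 mg
Stage 3: 107.5 mL/hr × 6 hr = 645 mL → 645 mL × 0.06217617 mg/mL = 40.10363 mg
Total = 8.169948 + 51.32642 + 40.10363 = 99.6 mg

99.6 mg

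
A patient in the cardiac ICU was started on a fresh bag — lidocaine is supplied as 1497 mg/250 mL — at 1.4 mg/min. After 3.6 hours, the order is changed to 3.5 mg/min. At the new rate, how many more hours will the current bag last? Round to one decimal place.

5.7 hours

Initial rate:
1.4 mg/min × 60 min/hr = 84 mg/hr
Concentration = 1497 mg ÷ 250 mL = 5.988 mg/mL
Rate = 84 mg/hr ÷ 5.988 mg/mL = 14.02806 mL/hr
Volume infused so far = 14.02806 mL/hr × 3.6 hr = 50.501 mL
Volume remaining = 250 − 50.501 = 199.499 mL
New rate:
3.5 mg/min × 60 min/hr = 210 mg/hr
Rate = 210 mg/hr ÷ 5.988 mg/mL = 35.07014 mL/hr
Time remaining = 199.499 mL ÷ 35.07014 mL/hr = 5.688571 hr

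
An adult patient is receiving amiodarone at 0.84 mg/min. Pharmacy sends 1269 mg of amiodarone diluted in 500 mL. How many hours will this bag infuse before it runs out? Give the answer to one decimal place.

0.84 mg/min × 60 min/hr = 50.4 mg/hr
Concentration = 1269 mg ÷ 500 mL = 2.538 mg/mL
Rate = 50.4 mg/hr ÷ 2.538 mg/mL = 19.85816 mL/hr
Duration = 500 mL ÷ 19.85816 mL/hr = 25.17857 hr

25.2 hours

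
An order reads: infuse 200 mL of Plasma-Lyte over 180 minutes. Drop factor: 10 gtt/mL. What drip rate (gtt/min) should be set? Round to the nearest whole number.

11 gtt/min

200 mL ÷ (180 min) = 1.111111 mL/min
1.111111 mL/min × 10 gtt/mL = 11.11111 gtt/min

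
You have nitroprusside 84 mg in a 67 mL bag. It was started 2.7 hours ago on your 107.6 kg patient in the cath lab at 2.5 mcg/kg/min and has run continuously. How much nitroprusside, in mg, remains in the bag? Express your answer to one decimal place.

40.4 mg

Dose = 2.5 mcg/kg/min × 107.6 kg = 269 mcg/min
269 mcg/min × 60 min/hr = 16140 mcg/hr
Concentration = 84 mg ÷ 67 mL = 1.253731 mg/mL = 1253.731 mcg/mL
Rate = 16140 mcg/hr ÷ 1253.731 mcg/mL = 12.87357 mL/hr
Volume infused = 12.87357 mL/hr × 2.7 hr = 34.75864 mL
Volume remaining = 67 − 34.75864 = 32.24136 mL
Drug remaining = 32.24136 mL × 1253.731 mcg/mL = 40422 mcg = 40.422 mg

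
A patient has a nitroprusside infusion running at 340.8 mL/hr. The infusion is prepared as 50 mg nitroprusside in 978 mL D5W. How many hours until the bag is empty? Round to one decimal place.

Duration = 978 mL ÷ 340.8 mL/hr = 2.869718 hr

2.9 hours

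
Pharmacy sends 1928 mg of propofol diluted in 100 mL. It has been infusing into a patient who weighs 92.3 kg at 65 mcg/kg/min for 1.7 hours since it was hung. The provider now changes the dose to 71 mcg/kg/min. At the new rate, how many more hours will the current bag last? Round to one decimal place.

3.3 hours

Initial rate:
Dose = 65 mcg/kg/min × 92.3 kg = 5999.5 mcg/min
5999.5 mcg/min × 60 min/hr = 359970 mcg/hr
Concentration = 1928 mg ÷ 100 mL = 19.28 mg/mL = 19280 mcg/mL
Rate = 359970 mcg/hr ÷ 19280 mcg/mL = 18.67064 mL/hr
Volume infused so far = 18.67064 mL/hr × 1.7 hr = 31.74009 mL
Volume remaining = 100 − 31.74009 = 68.25991 mL
New rate:
Dose = 71 mcg/kg/min × 92.3 kg = 6553.3 mcg/min
6553.3 mcg/min × 60 min/hr = 393198 mcg/hr
Rate = 393198 mcg/hr ÷ 19280 mcg/mL = 20.39409 mL/hr
Time remaining = 68.25991 mL ÷ 20.39409 mL/hr = 3.347044 hr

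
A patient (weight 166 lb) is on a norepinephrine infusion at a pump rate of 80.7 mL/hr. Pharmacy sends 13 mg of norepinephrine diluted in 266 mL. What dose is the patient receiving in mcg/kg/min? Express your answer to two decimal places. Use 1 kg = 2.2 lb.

0.87 mcg/kg/min

Weight = 166 lb ÷ 2.2 lb/kg = 75.45455 kg
Concentration = 13 mg ÷ 266 mL = 0.04887218 mg/mL = 48.87218 mcg/mL
Drug rate = 80.7 mL/hr × 48.87218 mcg/mL = 3943.985 mcg/hr
3943.985 mcg/hr ÷ 60 min/hr = 65.73308 mcg/min
65.73308 mcg/min ÷ 75.45455 kg = 0.8711613 mcg/kg/min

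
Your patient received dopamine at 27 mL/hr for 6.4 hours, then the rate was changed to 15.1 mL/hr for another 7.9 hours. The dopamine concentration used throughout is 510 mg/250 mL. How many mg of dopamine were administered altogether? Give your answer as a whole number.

Concentration = 510 mg ÷ 250 mL = 2.04 mg/mL
Stage 1: 27 mL/hr × 6.4 hr = 172.8 mL → 172.8 mL × 2.04 mg/mL = 352.512 mg
Stage 2: 15.1 mL/hr × 7.9 hr = 119.29 mL → 119.29 mL × 2.04 mg/mL = 243.3516 mg
Total = 352.512 + 243.3516 = 595.8636 mg

596 mg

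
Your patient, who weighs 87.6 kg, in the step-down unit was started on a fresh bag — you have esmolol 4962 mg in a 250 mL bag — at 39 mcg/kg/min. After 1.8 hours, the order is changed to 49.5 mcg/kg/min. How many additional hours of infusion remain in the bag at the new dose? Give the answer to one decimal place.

17.7 hours

Initial rate:
Dose = 39 mcg/kg/min × 87.6 kg = 3416.4 mcg/min
3416.4 mcg/min × 60 min/hr = 204984 mcg/hr
Concentration = 4962 mg ÷ 250 mL = 19.848 mg/mL = 19848 mcg/mL
Rate = 204984 mcg/hr ÷ 19848 mcg/mL = 10.32769 mL/hr
Volume infused so far = 10.32769 mL/hr × 1.8 hr = 18.58984 mL
Volume remaining = 250 − 18.58984 = 231.4102 mL
New rate:
Dose = 49.5 mcg/kg/min × 87.6 kg = 4336.2 mcg/min
4336.2 mcg/min × 60 min/hr = 260172 mcg/hr
Rate = 260172 mcg/hr ÷ 19848 mcg/mL = 13.10822 mL/hr
Time remaining = 231.4102 mL ÷ 13.10822 mL/hr = 17.65382 hr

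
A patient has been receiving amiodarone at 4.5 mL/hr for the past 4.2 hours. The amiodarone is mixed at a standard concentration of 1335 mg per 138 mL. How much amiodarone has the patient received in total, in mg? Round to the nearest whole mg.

Concentration = 1335 mg ÷ 138 mL = 9.673913 mg/mL
Drug rate = 4.5 mL/hr × 9.673913 mg/mL = 43.53261 mg/hr
Total = 43.53261 mg/hr × 4.2 hr = 182.837 mg

183 mg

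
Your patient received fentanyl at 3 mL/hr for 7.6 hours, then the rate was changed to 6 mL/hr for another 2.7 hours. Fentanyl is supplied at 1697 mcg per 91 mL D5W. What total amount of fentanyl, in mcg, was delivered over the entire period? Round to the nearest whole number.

Concentration = 1697 mcg ÷ 91 mL = 18.64835 mcg/mL
Stage 1: 3 mL/hr × 7.6 hr = 22.8 mL → 22.8 mL × 18.64835 mcg/mL = 425.1824 mcg
Stage 2: 6 mL/hr × 2.7 hr = 16.2 mL → 16.2 mL × 18.64835 mcg/mL = 302.1033 mcg
Total = 425.1824 + 302.1033 = 727.2857 mcg

727 mcg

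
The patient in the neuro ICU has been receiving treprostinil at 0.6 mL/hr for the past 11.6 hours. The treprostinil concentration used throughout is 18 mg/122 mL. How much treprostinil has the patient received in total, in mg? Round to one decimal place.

1.0 mg

Concentration = 18 mg ÷ 122 mL = 0.147541 mg/mL = 147541 ng/mL
Drug rate = 0.6 mL/hr × 147541 ng/mL = 88524.59 ng/hr
Total = 88524.59 ng/hr × 11.6 hr = 1026885 ng = 1.026885 mg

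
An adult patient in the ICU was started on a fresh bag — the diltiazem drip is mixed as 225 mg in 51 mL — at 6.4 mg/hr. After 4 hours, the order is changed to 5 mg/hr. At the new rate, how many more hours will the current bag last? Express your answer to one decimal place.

39.9 hours

Initial rate:
Concentration = 225 mg ÷ 51 mL = 4.411765 mg/mL
Rate = 6.4 mg/hr ÷ 4.411765 mg/mL = 1.450667 mL/hr
Volume infused so far = 1.450667 mL/hr × 4 hr = 5.802667 mL
Volume remaining = 51 − 5.802667 = 45.19733 mL
New rate:
Rate = 5 mg/hr ÷ 4.411765 mg/mL = 1.133333 mL/hr
Time remaining = 45.19733 mL ÷ 1.133333 mL/hr = 39.88 hr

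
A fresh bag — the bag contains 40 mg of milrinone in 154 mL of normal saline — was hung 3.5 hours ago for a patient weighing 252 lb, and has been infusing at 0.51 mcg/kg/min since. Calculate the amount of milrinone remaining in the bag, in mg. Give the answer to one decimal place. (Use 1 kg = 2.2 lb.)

Weight = 252 lb ÷ 2.2 lb/kg = 114.5455 kg
Dose = 0.51 mcg/kg/min × 114.5455 kg = 58.41818 mcg/min
58.41818 mcg/min × 60 min/hr = 3505.091 mcg/hr
Concentration = 40 mg ÷ 154 mL = 0.2597403 mg/mL = 259.7403 mcg/mL
Rate = 3505.091 mcg/hr ÷ 259.7403 mcg/mL = 13.4946 mL/hr
Volume infused = 13.4946 mL/hr × 3.5 hr = 47.2311 mL
Volume remaining = 154 − 47.2311 = 106.7689 mL
Drug remaining = 106.7689 mL × 259.7403 mcg/mL = 27732.18 mcg = 27.73218 mg

27.7 mg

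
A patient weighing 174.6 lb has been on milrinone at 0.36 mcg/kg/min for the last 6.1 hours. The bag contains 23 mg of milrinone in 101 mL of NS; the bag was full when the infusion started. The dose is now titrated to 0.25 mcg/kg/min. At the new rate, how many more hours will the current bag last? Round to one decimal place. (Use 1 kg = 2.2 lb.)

Initial rate:
Weight = 174.6 lb ÷ 2.2 lb/kg = 79.36364 kg
Dose = 0.36 mcg/kg/min × 79.36364 kg = 28.57091 mcg/min
28.57091 mcg/min × 60 min/hr = 1714.255 mcg/hr
Concentration = 23 mg ÷ 101 mL = 0.2277228 mg/mL = 227.7228 mcg/mL
Rate = 1714.255 mcg/hr ÷ 227.7228 mcg/mL = 7.527813 mL/hr
Volume infused so far = 7.527813 mL/hr × 6.1 hr = 45.91966 mL
Volume remaining = 101 − 45.91966 = 55.08034 mL
New rate:
Dose = 0.25 mcg/kg/min × 79.36364 kg = 19.84091 mcg/min
19.84091 mcg/min × 60 min/hr = 1190.455 mcg/hr
Rate = 1190.455 mcg/hr ÷ 227.7228 mcg/mL = 5.227648 mL/hr
Time remaining = 55.08034 mL ÷ 5.227648 mL/hr = 10.53635 hr

10.5 hours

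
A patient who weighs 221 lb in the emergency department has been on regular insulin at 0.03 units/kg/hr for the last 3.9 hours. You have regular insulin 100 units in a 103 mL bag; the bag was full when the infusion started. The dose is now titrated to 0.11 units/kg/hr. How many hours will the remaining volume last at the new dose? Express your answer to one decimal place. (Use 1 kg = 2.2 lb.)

Initial rate:
Weight = 221 lb ÷ 2.2 lb/kg = 100.4545 kg
Dose = 0.03 units/kg/hr × 100.4545 kg = 3.013636 units/hr
Concentration = 100 units ÷ 103 mL = 0.9708738 units/mL
Rate = 3.013636 units/hr ÷ 0.9708738 units/mL = 3.104045 mL/hr
Volume infused so far = 3.104045 mL/hr × 3.9 hr = 12.10578 mL
Volume remaining = 103 − 12.10578 = 90.89422 mL
New rate:
Dose = 0.11 units/kg/hr × 100.4545 kg = 11.05 units/hr
Rate = 11.05 units/hr ÷ 0.9708738 units/mL = 11.3815 mL/hr
Time remaining = 90.89422 mL ÷ 11.3815 mL/hr = 7.986137 hr

8.0 hours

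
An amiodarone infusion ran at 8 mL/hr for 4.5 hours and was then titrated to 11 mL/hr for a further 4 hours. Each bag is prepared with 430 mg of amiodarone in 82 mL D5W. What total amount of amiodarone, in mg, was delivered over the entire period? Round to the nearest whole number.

Concentration = 430 mg ÷ 82 mL = 5.243902 mg/mL
Stage 1: 8 mL/hr × 4.5 hr = 36 mL → 36 mL × 5.243902 mg/mL = 188.7805 mg
Stage 2: 11 mL/hr × 4 hr = 44 mL → 44 mL × 5.243902 mg/mL = 230.7317 mg
Total = 188.7805 + 230.7317 = 419.5122 mg

420 mg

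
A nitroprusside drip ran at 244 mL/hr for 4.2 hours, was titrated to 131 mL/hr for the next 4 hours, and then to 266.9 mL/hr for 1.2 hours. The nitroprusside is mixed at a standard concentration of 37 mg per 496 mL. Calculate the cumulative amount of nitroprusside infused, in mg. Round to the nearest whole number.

Concentration = 37 mg ÷ 496 mL = 0.07459677 mg/mL
Stage 1: 244 mL/hr × 4.2 hr = 1024.8 mL → 1024.8 mL × 0.07459677 mg/mL = 76.44677 mg
Stage 2: 131 mL/hr × 4 hr = 524 mL → 524 mL × 0.07459677 mg/mL = 39.08871 mg
Stage 3: 266.9 mL/hr × 1.2 hr = 320.28 mL → 320.28 mL × 0.07459677 mg/mL = 23.89185 mg
Total = 76.44677 + 39.08871 + 23.89185 = 139.4273 mg

139 mg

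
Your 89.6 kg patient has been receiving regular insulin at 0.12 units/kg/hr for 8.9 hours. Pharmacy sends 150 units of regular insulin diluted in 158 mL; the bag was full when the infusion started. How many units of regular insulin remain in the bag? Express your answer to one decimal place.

54.3 units

Dose = 0.12 units/kg/hr × 89.6 kg = 10.752 units/hr
Concentration = 150 units ÷ 158 mL = 0.9493671 units/mL
Rate = 10.752 units/hr ÷ 0.9493671 units/mL = 11.32544 mL/hr
Volume infused = 11.32544 mL/hr × 8.9 hr = 100.7964 mL
Volume remaining = 158 − 100.7964 = 57.20358 mL
Drug remaining = 57.20358 mL × 0.9493671 units/mL = 54.3072 units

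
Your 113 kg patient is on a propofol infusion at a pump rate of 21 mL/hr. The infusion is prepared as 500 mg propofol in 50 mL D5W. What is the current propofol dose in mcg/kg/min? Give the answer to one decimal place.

31.0 mcg/kg/min

Concentration = 500 mg ÷ 50 mL = 10 mg/mL = 10000 mcg/mL
Drug rate = 21 mL/hr × 10000 mcg/mL = 210000 mcg/hr
210000 mcg/hr ÷ 60 min/hr = 3500 mcg/min
3500 mcg/min ÷ 113 kg = 30.97345 mcg/kg/min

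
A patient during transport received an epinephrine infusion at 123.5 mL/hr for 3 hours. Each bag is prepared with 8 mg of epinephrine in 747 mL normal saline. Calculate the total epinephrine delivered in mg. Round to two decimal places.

3.97 mg

Concentration = 8 mg ÷ 747 mL = 0.0107095 mg/mL = 10.7095 mcg/mL
Drug rate = 123.5 mL/hr × 10.7095 mcg/mL = 1322.624 mcg/hr
Total = 1322.624 mcg/hr × 3 hr = 3967.871 mcg = 3.967871 mg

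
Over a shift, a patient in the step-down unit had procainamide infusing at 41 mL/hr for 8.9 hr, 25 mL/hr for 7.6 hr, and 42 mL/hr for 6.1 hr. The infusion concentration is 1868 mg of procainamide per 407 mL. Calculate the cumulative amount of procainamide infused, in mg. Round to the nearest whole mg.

3723 mg

Concentration = 1868 mg ÷ 407 mL = 4.589681 mg/mL
Stage 1: 41 mL/hr × 8.9 hr = 364.9 mL → 364.9 mL × 4.589681 mg/mL = 1674.774 mg
Stage 2: 25 mL/hr × 7.6 hr = 190 mL → 190 mL × 4.589681 mg/mL = 872.0393 mg
Stage 3: 42 mL/hr × 6.1 hr = 256.2 mL → 256.2 mL × 4.589681 mg/mL = 1175.876 mg
Total = 1674.774 + 872.0393 + 1175.876 = 3722.69 mg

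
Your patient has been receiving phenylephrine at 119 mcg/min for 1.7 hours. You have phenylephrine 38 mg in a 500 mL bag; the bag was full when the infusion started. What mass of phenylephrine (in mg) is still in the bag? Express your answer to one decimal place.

25.9 mg

119 mcg/min × 60 min/hr = 7140 mcg/hr
Concentration = 38 mg ÷ 500 mL = 0.076 mg/mL = 76 mcg/mL
Rate = 7140 mcg/hr ÷ 76 mcg/mL = 93.94737 mL/hr
Volume infused = 93.94737 mL/hr × 1.7 hr = 159.7105 mL
Volume remaining = 500 − 159.7105 = 340.2895 mL
Drug remaining = 340.2895 mL × 76 mcg/mL = 25862 mcg = 25.862 mg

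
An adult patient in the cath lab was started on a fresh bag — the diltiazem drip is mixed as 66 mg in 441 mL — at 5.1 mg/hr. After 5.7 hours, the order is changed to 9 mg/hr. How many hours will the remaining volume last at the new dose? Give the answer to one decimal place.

Initial rate:
Concentration = 66 mg ÷ 441 mL = 0.1496599 mg/mL
Rate = 5.1 mg/hr ÷ 0.1496599 mg/mL = 34.07727 mL/hr
Volume infused so far = 34.07727 mL/hr × 5.7 hr = 194.2405 mL
Volume remaining = 441 − 194.2405 = 246.7595 mL
New rate:
Rate = 9 mg/hr ÷ 0.1496599 mg/mL = 60.13636 mL/hr
Time remaining = 246.7595 mL ÷ 60.13636 mL/hr = 4.103333 hr

4.1 hours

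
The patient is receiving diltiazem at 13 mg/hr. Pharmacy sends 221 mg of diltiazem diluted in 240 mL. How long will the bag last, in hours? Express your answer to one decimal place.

Concentration = 221 mg ÷ 240 mL = 0.9208333 mg/mL
Rate = 13 mg/hr ÷ 0.9208333 mg/mL = 14.11765 mL/hr
Duration = 240 mL ÷ 14.11765 mL/hr = 17 hr

17.0 hours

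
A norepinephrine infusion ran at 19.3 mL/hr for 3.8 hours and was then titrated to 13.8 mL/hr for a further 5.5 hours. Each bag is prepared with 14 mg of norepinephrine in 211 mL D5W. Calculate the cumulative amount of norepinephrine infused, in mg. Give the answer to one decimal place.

9.9 mg

Concentration = 14 mg ÷ 211 mL = 0.06635071 mg/mL
Stage 1: 19.3 mL/hr × 3.8 hr = 73.34 mL → 73.34 mL × 0.06635071 mg/mL = 4.866161 mg
Stage 2: 13.8 mL/hr × 5.5 hr = 75.9 mL → 75.9 mL × 0.06635071 mg/mL = 5.036019 mg
Total = 4.866161 + 5.036019 = 9.90218 mg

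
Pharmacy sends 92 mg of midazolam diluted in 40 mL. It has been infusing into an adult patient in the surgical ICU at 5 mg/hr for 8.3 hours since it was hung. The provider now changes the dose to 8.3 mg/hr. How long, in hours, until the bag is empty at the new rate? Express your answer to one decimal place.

6.1 hours

Initial rate:
Concentration = 92 mg ÷ 40 mL = 2.3 mg/mL
Rate = 5 mg/hr ÷ 2.3 mg/mL = 2.173913 mL/hr
Volume infused so far = 2.173913 mL/hr × 8.3 hr = 18.04348 mL
Volume remaining = 40 − 18.04348 = 21.95652 mL
New rate:
Rate = 8.3 mg/hr ÷ 2.3 mg/mL = 3.608696 mL/hr
Time remaining = 21.95652 mL ÷ 3.608696 mL/hr = 6.084337 hr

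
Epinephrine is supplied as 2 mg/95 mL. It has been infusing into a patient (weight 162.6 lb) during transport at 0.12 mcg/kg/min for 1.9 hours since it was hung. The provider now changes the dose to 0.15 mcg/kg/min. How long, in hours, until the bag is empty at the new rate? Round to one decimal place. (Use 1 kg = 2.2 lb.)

1.5 hours

Initial rate:
Weight = 162.6 lb ÷ 2.2 lb/kg = 73.90909 kg
Dose = 0.12 mcg/kg/min × 73.90909 kg = 8.869091 mcg/min
8.869091 mcg/min × 60 min/hr = 532.1455 mcg/hr
Concentration = 2 mg ÷ 95 mL = 0.02105263 mg/mL = 21.05263 mcg/mL
Rate = 532.1455 mcg/hr ÷ 21.05263 mcg/mL = 25.27691 mL/hr
Volume infused so far = 25.27691 mL/hr × 1.9 hr = 48.02613 mL
Volume remaining = 95 − 48.02613 = 46.97387 mL
New rate:
Dose = 0.15 mcg/kg/min × 73.90909 kg = 11.08636 mcg/min
11.08636 mcg/min × 60 min/hr = 665.1818 mcg/hr
Rate = 665.1818 mcg/hr ÷ 21.05263 mcg/mL = 31.59614 mL/hr
Time remaining = 46.97387 mL ÷ 31.59614 mL/hr = 1.486697 hr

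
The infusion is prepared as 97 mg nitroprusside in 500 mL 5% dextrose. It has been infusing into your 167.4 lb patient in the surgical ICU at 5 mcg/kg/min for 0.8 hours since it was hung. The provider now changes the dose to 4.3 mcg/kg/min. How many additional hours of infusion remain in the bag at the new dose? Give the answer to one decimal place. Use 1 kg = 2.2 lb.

4.0 hours

Initial rate:
Weight = 167.4 lb ÷ 2.2 lb/kg = 76.09091 kg
Dose = 5 mcg/kg/min × 76.09091 kg = 380.4545 mcg/min
380.4545 mcg/min × 60 min/hr = 22827.27 mcg/hr
Concentration = 97 mg ÷ 500 mL = 0.194 mg/mL = 194 mcg/mL
Rate = 22827.27 mcg/hr ÷ 194 mcg/mL = 117.6664 mL/hr
Volume infused so far = 117.6664 mL/hr × 0.8 hr = 94.13308 mL
Volume remaining = 500 − 94.13308 = 405.8669 mL
New rate:
Dose = 4.3 mcg/kg/min × 76.09091 kg = 327.1909 mcg/min
327.1909 mcg/min × 60 min/hr = 19631.45 mcg/hr
Rate = 19631.45 mcg/hr ÷ 194 mcg/mL = 101.1931 mL/hr
Time remaining = 405.8669 mL ÷ 101.1931 mL/hr = 4.010818 hr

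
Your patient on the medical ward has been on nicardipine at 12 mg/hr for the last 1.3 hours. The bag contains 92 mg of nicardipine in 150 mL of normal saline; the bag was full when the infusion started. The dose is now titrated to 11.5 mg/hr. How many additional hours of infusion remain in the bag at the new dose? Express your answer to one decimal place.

6.6 hours

Initial rate:
Concentration = 92 mg ÷ 150 mL = 0.6133333 mg/mL
Rate = 12 mg/hr ÷ 0.6133333 mg/mL = 19.56522 mL/hr
Volume infused so far = 19.56522 mL/hr × 1.3 hr = 25.43478 mL
Volume remaining = 150 − 25.43478 = 124.5652 mL
New rate:
Rate = 11.5 mg/hr ÷ 0.6133333 mg/mL = 18.75 mL/hr
Time remaining = 124.5652 mL ÷ 18.75 mL/hr = 6.643478 hr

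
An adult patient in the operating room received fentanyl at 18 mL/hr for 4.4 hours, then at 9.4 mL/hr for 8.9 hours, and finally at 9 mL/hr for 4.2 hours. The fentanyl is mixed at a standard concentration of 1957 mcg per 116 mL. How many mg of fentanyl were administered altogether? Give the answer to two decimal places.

Concentration = 1957 mcg ÷ 116 mL = 16.87069 mcg/mL
Stage 1: 18 mL/hr × 4.4 hr = 79.2 mL → 79.2 mL × 16.87069 mcg/mL = 1336.159 mcg
Stage 2: 9.4 mL/hr × 8.9 hr = 83.66 mL → 83.66 mL × 16.87069 mcg/mL = 1411.402 mcg
Stage 3: 9 mL/hr × 4.2 hr = 37.8 mL → 37.8 mL × 16.87069 mcg/mL = 637.7121 mcg
Total = 1336.159 + 1411.402 + 637.7121 = 3385.273 mcg = 3.385273 mg

3.39 mg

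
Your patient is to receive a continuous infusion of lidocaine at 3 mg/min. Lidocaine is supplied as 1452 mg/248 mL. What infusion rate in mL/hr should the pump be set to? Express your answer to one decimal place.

30.7 mL/hr

3 mg/min × 60 min/hr = 180 mg/hr
Concentration = 1452 mg ÷ 248 mL = 5.854839 mg/mL
Rate = 180 mg/hr ÷ 5.854839 mg/mL = 30.7438 mL/hr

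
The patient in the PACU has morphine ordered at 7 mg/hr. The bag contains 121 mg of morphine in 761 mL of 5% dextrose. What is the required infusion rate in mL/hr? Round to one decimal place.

Concentration = 121 mg ÷ 761 mL = 0.1590013 mg/mL
Rate = 7 mg/hr ÷ 0.1590013 mg/mL = 44.02479 mL/hr

44.0 mL/hr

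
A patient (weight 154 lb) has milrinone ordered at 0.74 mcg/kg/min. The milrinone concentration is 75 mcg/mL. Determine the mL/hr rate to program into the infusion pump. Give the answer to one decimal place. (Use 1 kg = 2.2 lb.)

Weight = 154 lb ÷ 2.2 lb/kg = 70 kg
Dose = 0.74 mcg/kg/min × 70 kg = 51.8 mcg/min
51.8 mcg/min × 60 min/hr = 3108 mcg/hr
Rate = 3108 mcg/hr ÷ 75 mcg/mL = 41.44 mL/hr

41.4 mL/hr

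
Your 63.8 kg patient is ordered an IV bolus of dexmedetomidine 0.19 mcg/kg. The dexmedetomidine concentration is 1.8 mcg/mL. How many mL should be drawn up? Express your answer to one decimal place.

Dose = 0.19 mcg/kg × 63.8 kg = 12.122 mcg
Volume = 12.122 mcg ÷ 1.8 mcg/mL = 6.734444 mL

6.7 mL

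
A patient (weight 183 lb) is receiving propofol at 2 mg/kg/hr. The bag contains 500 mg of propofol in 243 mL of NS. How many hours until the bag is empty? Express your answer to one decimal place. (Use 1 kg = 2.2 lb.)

Weight = 183 lb ÷ 2.2 lb/kg = 83.18182 kg
Dose = 2 mg/kg/hr × 83.18182 kg = 166.3636 mg/hr
Concentration = 500 mg ÷ 243 mL = 2.057613 mg/mL
Rate = 166.3636 mg/hr ÷ 2.057613 mg/mL = 80.85273 mL/hr
Duration = 243 mL ÷ 80.85273 mL/hr = 3.005464 hr

3.0 hours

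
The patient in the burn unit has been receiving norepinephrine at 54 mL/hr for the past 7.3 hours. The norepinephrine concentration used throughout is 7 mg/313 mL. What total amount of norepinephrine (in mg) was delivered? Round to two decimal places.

8.82 mg

Concentration = 7 mg ÷ 313 mL = 0.02236422 mg/mL = 22.36422 mcg/mL
Drug rate = 54 mL/hr × 22.36422 mcg/mL = 1207.668 mcg/hr
Total = 1207.668 mcg/hr × 7.3 hr = 8815.974 mcg = 8.815974 mg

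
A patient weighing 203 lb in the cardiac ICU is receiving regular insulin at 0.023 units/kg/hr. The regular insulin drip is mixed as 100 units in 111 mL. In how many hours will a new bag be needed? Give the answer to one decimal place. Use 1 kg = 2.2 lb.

47.1 hours

Weight = 203 lb ÷ 2.2 lb/kg = 92.27273 kg
Dose = 0.023 units/kg/hr × 92.27273 kg = 2.122273 units/hr
Concentration = 100 units ÷ 111 mL = 0.9009009 units/mL
Rate = 2.122273 units/hr ÷ 0.9009009 units/mL = 2.355723 mL/hr
Duration = 111 mL ÷ 2.355723 mL/hr = 47.1193 hr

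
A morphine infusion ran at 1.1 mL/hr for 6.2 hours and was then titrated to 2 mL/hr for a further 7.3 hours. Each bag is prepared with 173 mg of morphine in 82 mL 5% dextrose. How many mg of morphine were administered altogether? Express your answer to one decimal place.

45.2 mg

Concentration = 173 mg ÷ 82 mL = 2.109756 mg/mL
Stage 1: 1.1 mL/hr × 6.2 hr = 6.82 mL → 6.82 mL × 2.109756 mg/mL = 14.38854 mg
Stage 2: 2 mL/hr × 7.3 hr = 14.6 mL → 14.6 mL × 2.109756 mg/mL = 30.80244 mg
Total = 14.38854 + 30.80244 = 45.19098 mg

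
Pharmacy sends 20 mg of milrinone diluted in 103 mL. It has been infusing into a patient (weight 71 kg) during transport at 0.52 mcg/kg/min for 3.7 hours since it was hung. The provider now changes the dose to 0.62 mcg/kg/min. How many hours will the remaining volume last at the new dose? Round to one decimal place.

4.5 hours

Initial rate:
Dose = 0.52 mcg/kg/min × 71 kg = 36.92 mcg/min
36.92 mcg/min × 60 min/hr = 2215.2 mcg/hr
Concentration = 20 mg ÷ 103 mL = 0.1941748 mg/mL = 194.1748 mcg/mL
Rate = 2215.2 mcg/hr ÷ 194.1748 mcg/mL = 11.40828 mL/hr
Volume infused so far = 11.40828 mL/hr × 3.7 hr = 42.21064 mL
Volume remaining = 103 − 42.21064 = 60.78936 mL
New rate:
Dose = 0.62 mcg/kg/min × 71 kg = 44.02 mcg/min
44.02 mcg/min × 60 min/hr = 2641.2 mcg/hr
Rate = 2641.2 mcg/hr ÷ 194.1748 mcg/mL = 13.60218 mL/hr
Time remaining = 60.78936 mL ÷ 13.60218 mL/hr = 4.46909 hr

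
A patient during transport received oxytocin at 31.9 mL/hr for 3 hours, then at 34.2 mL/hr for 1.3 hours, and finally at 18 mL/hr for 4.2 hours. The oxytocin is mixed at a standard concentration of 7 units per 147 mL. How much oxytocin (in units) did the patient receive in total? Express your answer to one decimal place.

Concentration = 7 units ÷ 147 mL = 0.04761905 units/mL
Stage 1: 31.9 mL/hr × 3 hr = 95.7 mL → 95.7 mL × 0.04761905 units/mL = 4.557143 units
Stage 2: 34.2 mL/hr × 1.3 hr = 44.46 mL → 44.46 mL × 0.04761905 units/mL = 2.117143 units
Stage 3: 18 mL/hr × 4.2 hr = 75.6 mL → 75.6 mL × 0.04761905 units/mL = 3.6 units
Total = 4.557143 + 2.117143 + 3.6 = 10.27429 units

10.3 units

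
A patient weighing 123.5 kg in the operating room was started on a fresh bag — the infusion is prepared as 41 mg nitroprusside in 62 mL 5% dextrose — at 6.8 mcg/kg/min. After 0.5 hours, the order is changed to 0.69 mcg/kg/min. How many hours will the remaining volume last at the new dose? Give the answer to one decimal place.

Initial rate:
Dose = 6.8 mcg/kg/min × 123.5 kg = 839.8 mcg/min
839.8 mcg/min × 60 min/hr = 50388 mcg/hr
Concentration = 41 mg ÷ 62 mL = 0.6612903 mg/mL = 661.2903 mcg/mL
Rate = 50388 mcg/hr ÷ 661.2903 mcg/mL = 76.19649 mL/hr
Volume infused so far = 76.19649 mL/hr × 0.5 hr = 38.09824 mL
Volume remaining = 62 − 38.09824 = 23.90176 mL
New rate:
Dose = 0.69 mcg/kg/min × 123.5 kg = 85.215 mcg/min
85.215 mcg/min × 60 min/hr = 5112.9 mcg/hr
Rate = 5112.9 mcg/hr ÷ 661.2903 mcg/mL = 7.731702 mL/hr
Time remaining = 23.90176 mL ÷ 7.731702 mL/hr = 3.091396 hr

3.1 hours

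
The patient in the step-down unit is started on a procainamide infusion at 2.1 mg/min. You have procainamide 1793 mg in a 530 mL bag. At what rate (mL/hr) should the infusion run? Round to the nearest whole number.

2.1 mg/min × 60 min/hr = 126 mg/hr
Concentration = 1793 mg ÷ 530 mL = 3.383019 mg/mL
Rate = 126 mg/hr ÷ 3.383019 mg/mL = 37.24484 mL/hr

37 mL/hr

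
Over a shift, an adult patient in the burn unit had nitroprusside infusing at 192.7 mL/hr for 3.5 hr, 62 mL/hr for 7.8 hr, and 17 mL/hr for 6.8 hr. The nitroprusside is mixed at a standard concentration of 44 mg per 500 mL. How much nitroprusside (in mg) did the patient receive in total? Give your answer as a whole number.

Concentration = 44 mg ÷ 500 mL = 0.088 mg/mL
Stage 1: 192.7 mL/hr × 3.5 hr = 674.45 mL → 674.45 mL × 0.088 mg/mL = 59.3516 mg
Stage 2: 62 mL/hr × 7.8 hr = 483.6 mL → 483.6 mL × 0.088 mg/mL = 42.5568 mg
Stage 3: 17 mL/hr × 6.8 hr = 115.6 mL → 115.6 mL × 0.088 mg/mL = 10.1728 mg
Total = 59.3516 + 42.5568 + 10.1728 = 112.0812 mg

112 mg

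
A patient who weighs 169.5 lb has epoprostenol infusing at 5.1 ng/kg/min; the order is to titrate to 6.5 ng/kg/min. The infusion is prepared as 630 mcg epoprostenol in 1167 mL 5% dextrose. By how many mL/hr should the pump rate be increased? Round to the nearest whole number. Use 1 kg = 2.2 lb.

12 mL/hr

At the current dose:
Weight = 169.5 lb ÷ 2.2 lb/kg = 77.04545 kg
Dose = 5.1 ng/kg/min × 77.04545 kg = 392.9318 ng/min
392.9318 ng/min × 60 min/hr = 23575.91 ng/hr
Concentration = 630 mcg ÷ 1167 mL = 0.5398458 mcg/mL = 539.8458 ng/mL
Rate = 23575.91 ng/hr ÷ 539.8458 ng/mL = 43.67156 mL/hr
At the new dose:
Dose = 6.5 ng/kg/min × 77.04545 kg = 500.7955 ng/min
500.7955 ng/min × 60 min/hr = 30047.73 ng/hr
Rate = 30047.73 ng/hr ÷ 539.8458 ng/mL = 55.65984 mL/hr
Change = 55.65984 − 43.67156 = 11.98827 mL/hr → 11.98827 mL/hr increase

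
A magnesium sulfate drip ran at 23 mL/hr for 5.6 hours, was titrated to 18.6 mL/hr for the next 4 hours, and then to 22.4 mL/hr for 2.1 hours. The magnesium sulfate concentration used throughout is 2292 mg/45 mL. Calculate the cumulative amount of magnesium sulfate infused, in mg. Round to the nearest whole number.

12746 mg

Concentration = 2292 mg ÷ 45 mL = 50.93333 mg/mL
Stage 1: 23 mL/hr × 5.6 hr = 128.8 mL → 128.8 mL × 50.93333 mg/mL = 6560.213 mg
Stage 2: 18.6 mL/hr × 4 hr = 74.4 mL → 74.4 mL × 50.93333 mg/mL = 3789.44 mg
Stage 3: 22.4 mL/hr × 2.1 hr = 47.04 mL → 47.04 mL × 50.93333 mg/mL = 2395.904 mg
Total = 6560.213 + 3789.44 + 2395.904 = 12745.56 mg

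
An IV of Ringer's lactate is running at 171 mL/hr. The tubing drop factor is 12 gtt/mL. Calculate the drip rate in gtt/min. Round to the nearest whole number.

34 gtt/min

171 mL/hr ÷ 60 min/hr = 2.85 mL/min
2.85 mL/min × 12 gtt/mL = 34.2 gtt/min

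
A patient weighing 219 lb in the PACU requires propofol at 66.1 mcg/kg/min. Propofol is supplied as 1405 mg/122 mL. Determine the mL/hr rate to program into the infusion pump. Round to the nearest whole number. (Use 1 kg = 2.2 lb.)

34 mL/hr

Weight = 219 lb ÷ 2.2 lb/kg = 99.54545 kg
Dose = 66.1 mcg/kg/min × 99.54545 kg = 6579.955 mcg/min
6579.955 mcg/min × 60 min/hr = 394797.3 mcg/hr
Concentration = 1405 mg ÷ 122 mL = 11.51639 mg/mL = 11516.39 mcg/mL
Rate = 394797.3 mcg/hr ÷ 11516.39 mcg/mL = 34.28133 mL/hr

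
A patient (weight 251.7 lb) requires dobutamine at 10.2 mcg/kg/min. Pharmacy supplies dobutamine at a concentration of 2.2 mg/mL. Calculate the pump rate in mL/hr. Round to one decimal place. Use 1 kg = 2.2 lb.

31.8 mL/hr

Weight = 251.7 lb ÷ 2.2 lb/kg = 114.4091 kg
Dose = 10.2 mcg/kg/min × 114.4091 kg = 1166.973 mcg/min
1166.973 mcg/min × 60 min/hr = 70018.36 mcg/hr
Concentration = 2.2 mg/mL = 2200 mcg/mL
Rate = 70018.36 mcg/hr ÷ 2200 mcg/mL = 31.82653 mL/hr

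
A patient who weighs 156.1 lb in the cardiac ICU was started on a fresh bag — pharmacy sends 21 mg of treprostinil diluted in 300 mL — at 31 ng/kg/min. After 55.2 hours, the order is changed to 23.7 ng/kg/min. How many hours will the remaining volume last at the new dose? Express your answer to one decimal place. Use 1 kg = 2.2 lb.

Initial rate:
Weight = 156.1 lb ÷ 2.2 lb/kg = 70.95455 kg
Dose = 31 ng/kg/min × 70.95455 kg = 2199.591 ng/min
2199.591 ng/min × 60 min/hr = 131975.5 ng/hr
Concentration = 21 mg ÷ 300 mL = 0.07 mg/mL = 70000 ng/mL
Rate = 131975.5 ng/hr ÷ 70000 ng/mL = 1.885364 mL/hr
Volume infused so far = 1.885364 mL/hr × 55.2 hr = 104.0721 mL
Volume remaining = 300 − 104.0721 = 195.9279 mL
New rate:
Dose = 23.7 ng/kg/min × 70.95455 kg = 1681.623 ng/min
1681.623 ng/min × 60 min/hr = 100897.4 ng/hr
Rate = 100897.4 ng/hr ÷ 70000 ng/mL = 1.441391 mL/hr
Time remaining = 195.9279 mL ÷ 1.441391 mL/hr = 135.9298 hr

135.9 hours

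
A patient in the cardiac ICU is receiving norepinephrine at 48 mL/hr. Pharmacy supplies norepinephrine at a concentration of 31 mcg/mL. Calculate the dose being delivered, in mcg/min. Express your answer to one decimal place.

24.8 mcg/min

Drug rate = 48 mL/hr × 31 mcg/mL = 1488 mcg/hr
1488 mcg/hr ÷ 60 min/hr = 24.8 mcg/min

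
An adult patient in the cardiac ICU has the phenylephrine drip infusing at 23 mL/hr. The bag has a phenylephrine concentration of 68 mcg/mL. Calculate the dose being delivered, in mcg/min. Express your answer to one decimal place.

26.1 mcg/min

Drug rate = 23 mL/hr × 68 mcg/mL = 1564 mcg/hr
1564 mcg/hr ÷ 60 min/hr = 26.06667 mcg/min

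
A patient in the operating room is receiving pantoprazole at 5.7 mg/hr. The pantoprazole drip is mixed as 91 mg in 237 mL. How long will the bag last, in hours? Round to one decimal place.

16.0 hours

Concentration = 91 mg ÷ 237 mL = 0.3839662 mg/mL
Rate = 5.7 mg/hr ÷ 0.3839662 mg/mL = 14.84505 mL/hr
Duration = 237 mL ÷ 14.84505 mL/hr = 15.96491 hr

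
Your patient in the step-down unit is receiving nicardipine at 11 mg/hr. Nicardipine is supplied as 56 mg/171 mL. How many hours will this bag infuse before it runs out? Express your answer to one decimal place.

Concentration = 56 mg ÷ 171 mL = 0.3274854 mg/mL
Rate = 11 mg/hr ÷ 0.3274854 mg/mL = 33.58929 mL/hr
Duration = 171 mL ÷ 33.58929 mL/hr = 5.090909 hr

5.1 hours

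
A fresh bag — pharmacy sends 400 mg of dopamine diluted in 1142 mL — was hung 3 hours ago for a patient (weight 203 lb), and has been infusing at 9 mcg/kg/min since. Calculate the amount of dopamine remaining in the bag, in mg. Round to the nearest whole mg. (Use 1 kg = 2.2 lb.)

251 mg

Weight = 203 lb ÷ 2.2 lb/kg = 92.27273 kg
Dose = 9 mcg/kg/min × 92.27273 kg = 830.4545 mcg/min
830.4545 mcg/min × 60 min/hr = 49827.27 mcg/hr
Concentration = 400 mg ÷ 1142 mL = 0.3502627 mg/mL = 350.2627 mcg/mL
Rate = 49827.27 mcg/hr ÷ 350.2627 mcg/mL = 142.2569 mL/hr
Volume infused = 142.2569 mL/hr × 3 hr = 426.7706 mL
Volume remaining = 1142 − 426.7706 = 715.2294 mL
Drug remaining = 715.2294 mL × 350.2627 mcg/mL = 250518.2 mcg = 250.5182 mg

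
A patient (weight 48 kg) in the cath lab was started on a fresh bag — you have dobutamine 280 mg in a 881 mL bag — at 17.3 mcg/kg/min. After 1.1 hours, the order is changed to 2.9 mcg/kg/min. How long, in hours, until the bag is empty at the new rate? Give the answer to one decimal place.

Initial rate:
Dose = 17.3 mcg/kg/min × 48 kg = 830.4 mcg/min
830.4 mcg/min × 60 min/hr = 49824 mcg/hr
Concentration = 280 mg ÷ 881 mL = 0.3178207 mg/mL = 317.8207 mcg/mL
Rate = 49824 mcg/hr ÷ 317.8207 mcg/mL = 156.7677 mL/hr
Volume infused so far = 156.7677 mL/hr × 1.1 hr = 172.4444 mL
Volume remaining = 881 − 172.4444 = 708.5556 mL
New rate:
Dose = 2.9 mcg/kg/min × 48 kg = 139.2 mcg/min
139.2 mcg/min × 60 min/hr = 8352 mcg/hr
Rate = 8352 mcg/hr ÷ 317.8207 mcg/mL = 26.27897 mL/hr
Time remaining = 708.5556 mL ÷ 26.27897 mL/hr = 26.96284 hr

27.0 hours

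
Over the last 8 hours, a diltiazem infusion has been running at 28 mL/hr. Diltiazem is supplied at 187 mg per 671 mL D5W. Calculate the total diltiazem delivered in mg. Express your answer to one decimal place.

62.4 mg

Concentration = 187 mg ÷ 671 mL = 0.2786885 mg/mL
Drug rate = 28 mL/hr × 0.2786885 mg/mL = 7.803279 mg/hr
Total = 7.803279 mg/hr × 8 hr = 62.42623 mg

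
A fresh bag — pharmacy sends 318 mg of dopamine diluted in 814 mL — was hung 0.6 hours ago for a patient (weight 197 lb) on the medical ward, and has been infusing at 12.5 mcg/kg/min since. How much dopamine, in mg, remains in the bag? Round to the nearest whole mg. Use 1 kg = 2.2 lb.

278 mg

Weight = 197 lb ÷ 2.2 lb/kg = 89.54545 kg
Dose = 12.5 mcg/kg/min × 89.54545 kg = 1119.318 mcg/min
1119.318 mcg/min × 60 min/hr = 67159.09 mcg/hr
Concentration = 318 mg ÷ 814 mL = 0.3906634 mg/mL = 390.6634 mcg/mL
Rate = 67159.09 mcg/hr ÷ 390.6634 mcg/mL = 171.9104 mL/hr
Volume infused = 171.9104 mL/hr × 0.6 hr = 103.1462 mL
Volume remaining = 814 − 103.1462 = 710.8538 mL
Drug remaining = 710.8538 mL × 390.6634 mcg/mL = 277704.5 mcg = 277.7045 mg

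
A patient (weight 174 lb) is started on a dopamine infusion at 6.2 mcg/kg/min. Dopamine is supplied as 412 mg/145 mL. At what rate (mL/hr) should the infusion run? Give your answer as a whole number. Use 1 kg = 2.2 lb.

Weight = 174 lb ÷ 2.2 lb/kg = 79.09091 kg
Dose = 6.2 mcg/kg/min × 79.09091 kg = 490.3636 mcg/min
490.3636 mcg/min × 60 min/hr = 29421.82 mcg/hr
Concentration = 412 mg ÷ 145 mL = 2.841379 mg/mL = 2841.379 mcg/mL
Rate = 29421.82 mcg/hr ÷ 2841.379 mcg/mL = 10.35477 mL/hr

10 mL/hr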